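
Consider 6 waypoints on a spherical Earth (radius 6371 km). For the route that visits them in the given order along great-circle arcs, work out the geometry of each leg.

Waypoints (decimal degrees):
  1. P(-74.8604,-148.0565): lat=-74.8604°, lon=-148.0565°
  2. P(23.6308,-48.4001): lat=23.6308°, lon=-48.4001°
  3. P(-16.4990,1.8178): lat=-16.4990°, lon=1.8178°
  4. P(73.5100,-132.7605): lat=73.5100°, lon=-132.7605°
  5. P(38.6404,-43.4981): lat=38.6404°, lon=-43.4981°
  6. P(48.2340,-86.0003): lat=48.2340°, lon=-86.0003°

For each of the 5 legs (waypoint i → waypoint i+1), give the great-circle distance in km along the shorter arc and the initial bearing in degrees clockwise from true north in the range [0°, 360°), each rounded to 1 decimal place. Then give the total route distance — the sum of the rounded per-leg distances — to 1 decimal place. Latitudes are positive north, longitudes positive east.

Leg 1: φ1=-1.3065605, φ2=0.4124353, Δφ=1.7189957, Δλ=1.7393323 rad; a=sin²(Δφ/2)+cosφ1·cosφ2·sin²(Δλ/2)=0.7135322896; c=2·atan2(√a, √(1-a))=2.012040253; dist=6371·c=12818.708 ≈ 12818.7 km; running total=12818.7 km
Leg 1 bearing: y=sinΔλ·cosφ2=0.90316686, x=cosφ1·sinφ2-sinφ1·cosφ2·cosΔλ=-0.04365172; θ=atan2(y, x)=92.7671° ≈ 92.8°
Leg 2: φ1=0.4124353, φ2=-0.2879619, Δφ=-0.7003971, Δλ=0.8764677 rad; a=sin²(Δφ/2)+cosφ1·cosφ2·sin²(Δλ/2)=0.2758805635; c=2·atan2(√a, √(1-a))=1.106002094; dist=6371·c=7046.339 ≈ 7046.3 km; running total=19865.0 km
Leg 2 bearing: y=sinΔλ·cosφ2=0.73684092, x=cosφ1·sinφ2-sinφ1·cosφ2·cosΔλ=-0.50611004; θ=atan2(y, x)=124.4838° ≈ 124.5°
Leg 3: φ1=-0.2879619, φ2=1.2829915, Δφ=1.5709534, Δλ=-2.3488344 rad; a=sin²(Δφ/2)+cosφ1·cosφ2·sin²(Δλ/2)=0.7316712203; c=2·atan2(√a, √(1-a))=2.052559565; dist=6371·c=13076.857 ≈ 13076.9 km; running total=32941.9 km
Leg 3 bearing: y=sinΔλ·cosφ2=-0.20218263, x=cosφ1·sinφ2-sinφ1·cosφ2·cosΔλ=0.86280703; θ=atan2(y, x)=-13.1882° <0 so +360° → 346.8118° ≈ 346.8°
Leg 4: φ1=1.2829915, φ2=0.6744022, Δφ=-0.6085893, Δλ=1.5579228 rad; a=sin²(Δφ/2)+cosφ1·cosφ2·sin²(Δλ/2)=0.1991993384; c=2·atan2(√a, √(1-a))=0.925292058; dist=6371·c=5895.036 ≈ 5895.0 km; running total=38836.9 km
Leg 4 bearing: y=sinΔλ·cosφ2=0.78101565, x=cosφ1·sinφ2-sinφ1·cosφ2·cosΔλ=0.16760192; θ=atan2(y, x)=77.8883° ≈ 77.9°
Leg 5: φ1=0.6744022, φ2=0.8418421, Δφ=0.1674399, Δλ=-0.7418033 rad; a=sin²(Δφ/2)+cosφ1·cosφ2·sin²(Δλ/2)=0.0753427535; c=2·atan2(√a, √(1-a))=0.556110979; dist=6371·c=3542.983 ≈ 3543.0 km; running total=42379.9 km
Leg 5 bearing: y=sinΔλ·cosφ2=-0.45002272, x=cosφ1·sinφ2-sinφ1·cosφ2·cosΔλ=0.27594282; θ=atan2(y, x)=-58.4844° <0 so +360° → 301.5156° ≈ 301.5°

Leg 1: dist=12818.7 km, bearing=92.8°
Leg 2: dist=7046.3 km, bearing=124.5°
Leg 3: dist=13076.9 km, bearing=346.8°
Leg 4: dist=5895.0 km, bearing=77.9°
Leg 5: dist=3543.0 km, bearing=301.5°
Total: 42379.9 km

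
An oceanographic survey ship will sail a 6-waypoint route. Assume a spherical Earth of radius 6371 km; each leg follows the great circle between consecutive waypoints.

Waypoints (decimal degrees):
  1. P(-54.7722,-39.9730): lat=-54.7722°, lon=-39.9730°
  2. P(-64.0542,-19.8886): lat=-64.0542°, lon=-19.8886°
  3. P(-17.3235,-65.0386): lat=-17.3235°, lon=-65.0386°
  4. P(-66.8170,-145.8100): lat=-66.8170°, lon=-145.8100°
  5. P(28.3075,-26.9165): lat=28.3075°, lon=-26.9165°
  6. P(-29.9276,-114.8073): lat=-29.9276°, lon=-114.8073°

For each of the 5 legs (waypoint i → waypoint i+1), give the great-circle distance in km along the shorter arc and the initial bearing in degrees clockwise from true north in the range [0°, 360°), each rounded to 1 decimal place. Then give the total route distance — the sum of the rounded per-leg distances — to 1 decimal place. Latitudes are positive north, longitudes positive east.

Leg 1: dist=1523.1 km, bearing=140.6°
Leg 2: dist=6202.9 km, bearing=305.1°
Leg 3: dist=7838.0 km, bearing=204.3°
Leg 4: dist=14134.3 km, bearing=104.8°
Leg 5: dist=11345.7 km, bearing=242.3°
Total: 41044.0 km

Leg 1: φ1=-0.9559552, φ2=-1.1179567, Δφ=-0.1620015, Δλ=0.3505389 rad; a=sin²(Δφ/2)+cosφ1·cosφ2·sin²(Δλ/2)=0.0142205082; c=2·atan2(√a, √(1-a))=0.239068457; dist=6371·c=1523.105 ≈ 1523.1 km; running total=1523.1 km
Leg 1 bearing: y=sinΔλ·cosφ2=0.15024636, x=cosφ1·sinφ2-sinφ1·cosφ2·cosΔλ=-0.18302779; θ=atan2(y, x)=140.6176° ≈ 140.6°
Leg 2: φ1=-1.1179567, φ2=-0.3023521, Δφ=0.8156046, Δλ=-0.7880162 rad; a=sin²(Δφ/2)+cosφ1·cosφ2·sin²(Δλ/2)=0.2188399294; c=2·atan2(√a, √(1-a))=0.973607431; dist=6371·c=6202.853 ≈ 6202.9 km; running total=7726.0 km
Leg 2 bearing: y=sinΔλ·cosφ2=-0.67679645, x=cosφ1·sinφ2-sinφ1·cosφ2·cosΔλ=0.47512380; θ=atan2(y, x)=-54.9304° <0 so +360° → 305.0696° ≈ 305.1°
Leg 3: φ1=-0.3023521, φ2=-1.1661766, Δφ=-0.8638245, Δλ=-1.4097269 rad; a=sin²(Δφ/2)+cosφ1·cosφ2·sin²(Δλ/2)=0.3330035636; c=2·atan2(√a, √(1-a))=1.230259784; dist=6371·c=7837.985 ≈ 7838.0 km; running total=15564.0 km
Leg 3 bearing: y=sinΔλ·cosφ2=-0.38857366, x=cosφ1·sinφ2-sinφ1·cosφ2·cosΔλ=-0.85875449; θ=atan2(y, x)=-155.6540° <0 so +360° → 204.3460° ≈ 204.3°
Leg 4: φ1=-1.1661766, φ2=0.4940591, Δφ=1.6602357, Δλ=2.0750830 rad; a=sin²(Δφ/2)+cosφ1·cosφ2·sin²(Δλ/2)=0.8016900625; c=2·atan2(√a, √(1-a))=2.218529320; dist=6371·c=14134.250 ≈ 14134.3 km; running total=29698.3 km
Leg 4 bearing: y=sinΔλ·cosφ2=0.77082062, x=cosφ1·sinφ2-sinφ1·cosφ2·cosΔλ=-0.20437221; θ=atan2(y, x)=104.8495° ≈ 104.8°
Leg 5: φ1=0.4940591, φ2=-0.5223352, Δφ=-1.0163942, Δλ=-1.5339838 rad; a=sin²(Δφ/2)+cosφ1·cosφ2·sin²(Δλ/2)=0.6042501878; c=2·atan2(√a, √(1-a))=1.780837712; dist=6371·c=11345.717 ≈ 11345.7 km; running total=41044.0 km
Leg 5 bearing: y=sinΔλ·cosφ2=-0.86606936, x=cosφ1·sinφ2-sinφ1·cosφ2·cosΔλ=-0.45436930; θ=atan2(y, x)=-117.6830° <0 so +360° → 242.3170° ≈ 242.3°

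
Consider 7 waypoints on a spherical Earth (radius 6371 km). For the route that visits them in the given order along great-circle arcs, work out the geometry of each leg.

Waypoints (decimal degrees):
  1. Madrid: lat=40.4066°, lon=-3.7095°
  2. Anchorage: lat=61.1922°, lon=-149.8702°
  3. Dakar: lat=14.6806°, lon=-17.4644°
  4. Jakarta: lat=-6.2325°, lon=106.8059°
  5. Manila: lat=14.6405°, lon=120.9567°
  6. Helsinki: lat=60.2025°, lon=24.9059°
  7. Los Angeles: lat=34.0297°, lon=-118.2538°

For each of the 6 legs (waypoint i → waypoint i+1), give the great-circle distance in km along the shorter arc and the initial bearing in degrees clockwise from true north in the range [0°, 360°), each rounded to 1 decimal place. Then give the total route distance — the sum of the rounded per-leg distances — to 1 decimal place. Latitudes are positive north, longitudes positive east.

Leg 1: dist=8310.6 km, bearing=343.9°
Leg 2: dist=10596.4 km, bearing=45.8°
Leg 3: dist=13863.9 km, bearing=87.4°
Leg 4: dist=2796.7 km, bearing=33.8°
Leg 5: dist=8927.9 km, bearing=329.9°
Leg 6: dist=9009.3 km, bearing=329.8°
Total: 53504.8 km

Leg 1: φ1=0.7052282, φ2=1.0680054, Δφ=0.3627772, Δλ=-2.5509855 rad; a=sin²(Δφ/2)+cosφ1·cosφ2·sin²(Δλ/2)=0.3683929287; c=2·atan2(√a, √(1-a))=1.304444006; dist=6371·c=8310.613 ≈ 8310.6 km; running total=8310.6 km
Leg 1 bearing: y=sinΔλ·cosφ2=-0.26833842, x=cosφ1·sinφ2-sinφ1·cosφ2·cosΔλ=0.92666758; θ=atan2(y, x)=-16.1496° <0 so +360° → 343.8504° ≈ 343.9°
Leg 2: φ1=1.0680054, φ2=0.2562248, Δφ=-0.8117806, Δλ=2.3109172 rad; a=sin²(Δφ/2)+cosφ1·cosφ2·sin²(Δλ/2)=0.5461445314; c=2·atan2(√a, √(1-a))=1.663216903; dist=6371·c=10596.355 ≈ 10596.4 km; running total=18907.0 km
Leg 2 bearing: y=sinΔλ·cosφ2=0.71428141, x=cosφ1·sinφ2-sinφ1·cosφ2·cosΔλ=0.69374692; θ=atan2(y, x)=45.8355° ≈ 45.8°
Leg 3: φ1=0.2562248, φ2=-0.1087776, Δφ=-0.3650025, Δλ=2.1689259 rad; a=sin²(Δφ/2)+cosφ1·cosφ2·sin²(Δλ/2)=0.7845041843; c=2·atan2(√a, √(1-a))=2.176095801; dist=6371·c=13863.906 ≈ 13863.9 km; running total=32770.9 km
Leg 3 bearing: y=sinΔλ·cosφ2=0.82150595, x=cosφ1·sinφ2-sinφ1·cosφ2·cosΔλ=0.03684359; θ=atan2(y, x)=87.4321° ≈ 87.4°
Leg 4: φ1=-0.1087776, φ2=0.2555249, Δφ=0.3643026, Δλ=0.2469781 rad; a=sin²(Δφ/2)+cosφ1·cosφ2·sin²(Δλ/2)=0.0474065489; c=2·atan2(√a, √(1-a))=0.438977056; dist=6371·c=2796.723 ≈ 2796.7 km; running total=35567.6 km
Leg 4 bearing: y=sinΔλ·cosφ2=0.23653692, x=cosφ1·sinφ2-sinφ1·cosφ2·cosΔλ=0.35311041; θ=atan2(y, x)=33.8168° ≈ 33.8°
Leg 5: φ1=0.2555249, φ2=1.0507318, Δφ=0.7952069, Δλ=-1.6764027 rad; a=sin²(Δφ/2)+cosφ1·cosφ2·sin²(Δλ/2)=0.4156726169; c=2·atan2(√a, √(1-a))=1.401331602; dist=6371·c=8927.884 ≈ 8927.9 km; running total=44495.5 km
Leg 5 bearing: y=sinΔλ·cosφ2=-0.49416758, x=cosφ1·sinφ2-sinφ1·cosφ2·cosΔλ=0.85285050; θ=atan2(y, x)=-30.0893° <0 so +360° → 329.9107° ≈ 329.9°
Leg 6: φ1=1.0507318, φ2=0.5939303, Δφ=-0.4568015, Δλ=-2.4986081 rad; a=sin²(Δφ/2)+cosφ1·cosφ2·sin²(Δλ/2)=0.4219810055; c=2·atan2(√a, √(1-a))=1.414118099; dist=6371·c=9009.346 ≈ 9009.3 km; running total=53504.8 km
Leg 6 bearing: y=sinΔλ·cosφ2=-0.49690600, x=cosφ1·sinφ2-sinφ1·cosφ2·cosΔλ=0.85366069; θ=atan2(y, x)=-30.2032° <0 so +360° → 329.7968° ≈ 329.8°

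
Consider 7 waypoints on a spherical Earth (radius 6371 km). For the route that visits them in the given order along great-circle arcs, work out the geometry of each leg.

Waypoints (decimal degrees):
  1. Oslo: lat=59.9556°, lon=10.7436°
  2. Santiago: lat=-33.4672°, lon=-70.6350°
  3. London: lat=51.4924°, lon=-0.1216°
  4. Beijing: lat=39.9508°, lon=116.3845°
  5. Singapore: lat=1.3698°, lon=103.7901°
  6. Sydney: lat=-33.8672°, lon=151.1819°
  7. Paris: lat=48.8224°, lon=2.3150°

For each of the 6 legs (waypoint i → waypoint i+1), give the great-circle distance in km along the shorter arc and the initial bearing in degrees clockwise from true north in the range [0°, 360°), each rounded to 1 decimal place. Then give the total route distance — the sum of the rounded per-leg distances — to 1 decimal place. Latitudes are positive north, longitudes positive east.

Leg 1: φ1=1.0464226, φ2=-0.5841128, Δφ=-1.6305355, Δλ=-1.4203245 rad; a=sin²(Δφ/2)+cosφ1·cosφ2·sin²(Δλ/2)=0.7073774458; c=2·atan2(√a, √(1-a))=1.998469743; dist=6371·c=12732.251 ≈ 12732.3 km; running total=12732.3 km
Leg 1 bearing: y=sinΔλ·cosφ2=-0.82477556, x=cosφ1·sinφ2-sinφ1·cosφ2·cosΔλ=-0.38434836; θ=atan2(y, x)=-114.9857° <0 so +360° → 245.0143° ≈ 245.0°
Leg 2: φ1=-0.5841128, φ2=0.8987119, Δφ=1.4828248, Δλ=1.2306910 rad; a=sin²(Δφ/2)+cosφ1·cosφ2·sin²(Δλ/2)=0.6291349840; c=2·atan2(√a, √(1-a))=1.832027311; dist=6371·c=11671.846 ≈ 11671.8 km; running total=24404.1 km
Leg 2 bearing: y=sinΔλ·cosφ2=0.58695457, x=cosφ1·sinφ2-sinφ1·cosφ2·cosΔλ=0.76732064; θ=atan2(y, x)=37.4138° ≈ 37.4°
Leg 3: φ1=0.8987119, φ2=0.6972730, Δφ=-0.2014389, Δλ=2.0334150 rad; a=sin²(Δφ/2)+cosφ1·cosφ2·sin²(Δλ/2)=0.3552657448; c=2·atan2(√a, √(1-a))=1.277124797; dist=6371·c=8136.562 ≈ 8136.6 km; running total=32540.7 km
Leg 3 bearing: y=sinΔλ·cosφ2=0.68601679, x=cosφ1·sinφ2-sinφ1·cosφ2·cosΔλ=0.66752449; θ=atan2(y, x)=45.7827° ≈ 45.8°
Leg 4: φ1=0.6972730, φ2=0.0239075, Δφ=-0.6733655, Δλ=-0.2198137 rad; a=sin²(Δφ/2)+cosφ1·cosφ2·sin²(Δλ/2)=0.1183565945; c=2·atan2(√a, √(1-a))=0.702410916; dist=6371·c=4475.060 ≈ 4475.1 km; running total=37015.8 km
Leg 4 bearing: y=sinΔλ·cosφ2=-0.21798554, x=cosφ1·sinφ2-sinφ1·cosφ2·cosΔλ=-0.60817394; θ=atan2(y, x)=-160.2810° <0 so +360° → 199.7190° ≈ 199.7°
Leg 5: φ1=0.0239075, φ2=-0.5910941, Δφ=-0.6150017, Δλ=0.8271429 rad; a=sin²(Δφ/2)+cosφ1·cosφ2·sin²(Δλ/2)=0.2256817209; c=2·atan2(√a, √(1-a))=0.990063756; dist=6371·c=6307.696 ≈ 6307.7 km; running total=43323.5 km
Leg 5 bearing: y=sinΔλ·cosφ2=0.61112411, x=cosφ1·sinφ2-sinφ1·cosφ2·cosΔλ=-0.57054820; θ=atan2(y, x)=133.0334° ≈ 133.0°
Leg 6: φ1=-0.5910941, φ2=0.8521116, Δφ=1.4432058, Δλ=-2.5982176 rad; a=sin²(Δφ/2)+cosφ1·cosφ2·sin²(Δλ/2)=0.9436939400; c=2·atan2(√a, √(1-a))=2.662444314; dist=6371·c=16962.433 ≈ 16962.4 km; running total=60285.9 km
Leg 6 bearing: y=sinΔλ·cosφ2=-0.34040872, x=cosφ1·sinφ2-sinφ1·cosφ2·cosΔλ=0.31090940; θ=atan2(y, x)=-47.5933° <0 so +360° → 312.4067° ≈ 312.4°

Leg 1: dist=12732.3 km, bearing=245.0°
Leg 2: dist=11671.8 km, bearing=37.4°
Leg 3: dist=8136.6 km, bearing=45.8°
Leg 4: dist=4475.1 km, bearing=199.7°
Leg 5: dist=6307.7 km, bearing=133.0°
Leg 6: dist=16962.4 km, bearing=312.4°
Total: 60285.9 km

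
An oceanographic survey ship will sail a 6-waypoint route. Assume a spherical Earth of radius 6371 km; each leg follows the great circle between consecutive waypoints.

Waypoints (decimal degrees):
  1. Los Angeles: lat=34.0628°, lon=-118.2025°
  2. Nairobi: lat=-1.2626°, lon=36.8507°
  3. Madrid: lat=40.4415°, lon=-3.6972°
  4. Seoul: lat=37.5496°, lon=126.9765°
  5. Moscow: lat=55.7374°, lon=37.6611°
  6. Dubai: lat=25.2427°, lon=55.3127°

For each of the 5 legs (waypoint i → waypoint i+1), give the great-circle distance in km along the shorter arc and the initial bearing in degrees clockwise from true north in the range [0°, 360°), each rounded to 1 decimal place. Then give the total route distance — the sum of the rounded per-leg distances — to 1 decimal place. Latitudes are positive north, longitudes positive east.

Leg 1: dist=15540.1 km, bearing=40.7°
Leg 2: dist=6190.9 km, bearing=323.2°
Leg 3: dist=9994.4 km, bearing=37.0°
Leg 4: dist=6605.1 km, bearing=319.2°
Leg 5: dist=3680.8 km, bearing=149.9°
Total: 42011.3 km

Leg 1: φ1=0.5945080, φ2=-0.0220365, Δφ=-0.6165445, Δλ=2.7061889 rad; a=sin²(Δφ/2)+cosφ1·cosφ2·sin²(Δλ/2)=0.8816456709; c=2·atan2(√a, √(1-a))=2.439188750; dist=6371·c=15540.072 ≈ 15540.1 km; running total=15540.1 km
Leg 1 bearing: y=sinΔλ·cosφ2=0.42167415, x=cosφ1·sinφ2-sinφ1·cosφ2·cosΔλ=0.48946628; θ=atan2(y, x)=40.7448° ≈ 40.7°
Leg 2: φ1=-0.0220365, φ2=0.7058373, Δφ=0.7278739, Δλ=-0.7076944 rad; a=sin²(Δφ/2)+cosφ1·cosφ2·sin²(Δλ/2)=0.2180629918; c=2·atan2(√a, √(1-a))=0.971727115; dist=6371·c=6190.873 ≈ 6190.9 km; running total=21731.0 km
Leg 2 bearing: y=sinΔλ·cosφ2=-0.49475821, x=cosφ1·sinφ2-sinφ1·cosφ2·cosΔλ=0.66125669; θ=atan2(y, x)=-36.8042° <0 so +360° → 323.1958° ≈ 323.2°
Leg 3: φ1=0.7058373, φ2=0.6553642, Δφ=-0.0504732, Δλ=2.2806863 rad; a=sin²(Δφ/2)+cosφ1·cosφ2·sin²(Δλ/2)=0.4989657497; c=2·atan2(√a, √(1-a))=1.568727825; dist=6371·c=9994.365 ≈ 9994.4 km; running total=31725.4 km
Leg 3 bearing: y=sinΔλ·cosφ2=0.60130590, x=cosφ1·sinφ2-sinφ1·cosφ2·cosΔλ=0.79901623; θ=atan2(y, x)=36.9636° ≈ 37.0°
Leg 4: φ1=0.6553642, φ2=0.9728011, Δφ=0.3174370, Δλ=-1.5588478 rad; a=sin²(Δφ/2)+cosφ1·cosφ2·sin²(Δλ/2)=0.2454894374; c=2·atan2(√a, √(1-a))=1.036749149; dist=6371·c=6605.129 ≈ 6605.1 km; running total=38330.5 km
Leg 4 bearing: y=sinΔλ·cosφ2=-0.56294650, x=cosφ1·sinφ2-sinφ1·cosφ2·cosΔλ=0.65114417; θ=atan2(y, x)=-40.8450° <0 so +360° → 319.1550° ≈ 319.2°
Leg 5: φ1=0.9728011, φ2=0.4405682, Δφ=-0.5322329, Δλ=0.3080785 rad; a=sin²(Δφ/2)+cosφ1·cosφ2·sin²(Δλ/2)=0.0811496631; c=2·atan2(√a, √(1-a))=0.577737021; dist=6371·c=3680.763 ≈ 3680.8 km; running total=42011.3 km
Leg 5 bearing: y=sinΔλ·cosφ2=0.27427279, x=cosφ1·sinφ2-sinφ1·cosφ2·cosΔλ=-0.47226266; θ=atan2(y, x)=149.8536° ≈ 149.9°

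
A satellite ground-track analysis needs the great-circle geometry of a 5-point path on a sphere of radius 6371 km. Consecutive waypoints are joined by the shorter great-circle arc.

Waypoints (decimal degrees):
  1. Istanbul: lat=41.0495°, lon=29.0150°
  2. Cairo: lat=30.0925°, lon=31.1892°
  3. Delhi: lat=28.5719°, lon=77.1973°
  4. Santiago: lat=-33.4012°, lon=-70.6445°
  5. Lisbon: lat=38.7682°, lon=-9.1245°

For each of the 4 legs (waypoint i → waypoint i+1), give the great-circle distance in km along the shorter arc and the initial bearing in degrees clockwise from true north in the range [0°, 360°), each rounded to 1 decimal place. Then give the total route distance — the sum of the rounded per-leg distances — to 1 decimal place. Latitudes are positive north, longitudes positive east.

Leg 1: dist=1234.0 km, bearing=170.2°
Leg 2: dist=4432.8 km, bearing=80.3°
Leg 3: dist=16915.5 km, bearing=251.9°
Leg 4: dist=10226.2 km, bearing=43.3°
Total: 32808.5 km

Leg 1: φ1=0.7164489, φ2=0.5252132, Δφ=-0.1912357, Δλ=0.0379469 rad; a=sin²(Δφ/2)+cosφ1·cosφ2·sin²(Δλ/2)=0.0093498122; c=2·atan2(√a, √(1-a))=0.193691487; dist=6371·c=1234.008 ≈ 1234.0 km; running total=1234.0 km
Leg 1 bearing: y=sinΔλ·cosφ2=0.03282447, x=cosφ1·sinφ2-sinφ1·cosφ2·cosΔλ=-0.18966319; θ=atan2(y, x)=170.1812° ≈ 170.2°
Leg 2: φ1=0.5252132, φ2=0.4986737, Δφ=-0.0265395, Δλ=0.8029928 rad; a=sin²(Δφ/2)+cosφ1·cosφ2·sin²(Δλ/2)=0.1162214626; c=2·atan2(√a, √(1-a))=0.695775152; dist=6371·c=4432.783 ≈ 4432.8 km; running total=5666.8 km
Leg 2 bearing: y=sinΔλ·cosφ2=0.63182314, x=cosφ1·sinφ2-sinφ1·cosφ2·cosΔλ=0.10796137; θ=atan2(y, x)=80.3034° ≈ 80.3°
Leg 3: φ1=0.4986737, φ2=-0.5829609, Δφ=-1.0816346, Δλ=-2.5803262 rad; a=sin²(Δφ/2)+cosφ1·cosφ2·sin²(Δλ/2)=0.9419842751; c=2·atan2(√a, √(1-a))=2.655079625; dist=6371·c=16915.512 ≈ 16915.5 km; running total=22582.3 km
Leg 3 bearing: y=sinΔλ·cosφ2=-0.44434898, x=cosφ1·sinφ2-sinφ1·cosφ2·cosΔλ=-0.14544272; θ=atan2(y, x)=-108.1241° <0 so +360° → 251.8759° ≈ 251.9°
Leg 4: φ1=-0.5829609, φ2=0.6766327, Δφ=1.2595936, Δλ=1.0737266 rad; a=sin²(Δφ/2)+cosφ1·cosφ2·sin²(Δλ/2)=0.5171592301; c=2·atan2(√a, √(1-a))=1.605121527; dist=6371·c=10226.229 ≈ 10226.2 km; running total=32808.5 km
Leg 4 bearing: y=sinΔλ·cosφ2=0.68533089, x=cosφ1·sinφ2-sinφ1·cosφ2·cosΔλ=0.72742272; θ=atan2(y, x)=43.2934° ≈ 43.3°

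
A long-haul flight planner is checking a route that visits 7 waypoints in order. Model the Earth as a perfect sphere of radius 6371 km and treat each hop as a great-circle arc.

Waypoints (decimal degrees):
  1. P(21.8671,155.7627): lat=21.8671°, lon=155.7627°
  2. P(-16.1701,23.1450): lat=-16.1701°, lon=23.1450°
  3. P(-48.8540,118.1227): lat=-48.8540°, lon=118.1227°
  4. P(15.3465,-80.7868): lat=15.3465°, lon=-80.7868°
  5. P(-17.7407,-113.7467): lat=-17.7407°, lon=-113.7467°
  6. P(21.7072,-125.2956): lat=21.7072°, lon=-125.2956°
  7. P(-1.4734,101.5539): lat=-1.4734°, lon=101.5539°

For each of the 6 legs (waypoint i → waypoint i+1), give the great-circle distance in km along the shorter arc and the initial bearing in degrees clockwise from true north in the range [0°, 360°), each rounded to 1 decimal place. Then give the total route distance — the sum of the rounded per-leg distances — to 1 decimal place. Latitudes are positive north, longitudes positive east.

Leg 1: φ1=0.3816529, φ2=-0.2822215, Δφ=-0.6638744, Δλ=-2.3146155 rad; a=sin²(Δφ/2)+cosφ1·cosφ2·sin²(Δλ/2)=0.8536257034; c=2·atan2(√a, √(1-a))=2.356399043; dist=6371·c=15012.618 ≈ 15012.6 km; running total=15012.6 km
Leg 1 bearing: y=sinΔλ·cosφ2=-0.70677559, x=cosφ1·sinφ2-sinφ1·cosφ2·cosΔλ=-0.01623905; θ=atan2(y, x)=-91.3162° <0 so +360° → 268.6838° ≈ 268.7°
Leg 2: φ1=-0.2822215, φ2=-0.8526632, Δφ=-0.5704417, Δλ=1.6576736 rad; a=sin²(Δφ/2)+cosφ1·cosφ2·sin²(Δλ/2)=0.4225601256; c=2·atan2(√a, √(1-a))=1.415290595; dist=6371·c=9016.816 ≈ 9016.8 km; running total=24029.4 km
Leg 2 bearing: y=sinΔλ·cosφ2=0.65549849, x=cosφ1·sinφ2-sinφ1·cosφ2·cosΔλ=-0.73914409; θ=atan2(y, x)=138.4323° ≈ 138.4°
Leg 3: φ1=-0.8526632, φ2=0.2678470, Δφ=1.1205101, Δλ=-3.4716257 rad; a=sin²(Δφ/2)+cosφ1·cosφ2·sin²(Δλ/2)=0.8997848239; c=2·atan2(√a, √(1-a))=2.497374634; dist=6371·c=15910.774 ≈ 15910.8 km; running total=39940.2 km
Leg 3 bearing: y=sinΔλ·cosφ2=0.31251875, x=cosφ1·sinφ2-sinφ1·cosφ2·cosΔλ=-0.51285516; θ=atan2(y, x)=148.6431° ≈ 148.6°
Leg 4: φ1=0.2678470, φ2=-0.3096336, Δφ=-0.5774806, Δλ=-0.5752588 rad; a=sin²(Δφ/2)+cosφ1·cosφ2·sin²(Δλ/2)=0.1549939337; c=2·atan2(√a, √(1-a))=0.809290512; dist=6371·c=5155.990 ≈ 5156.0 km; running total=45096.2 km
Leg 4 bearing: y=sinΔλ·cosφ2=-0.51817969, x=cosφ1·sinφ2-sinφ1·cosφ2·cosΔλ=-0.50534450; θ=atan2(y, x)=-134.2815° <0 so +360° → 225.7185° ≈ 225.7°
Leg 5: φ1=-0.3096336, φ2=0.3788621, Δφ=0.6884957, Δλ=-0.2015663 rad; a=sin²(Δφ/2)+cosφ1·cosφ2·sin²(Δλ/2)=0.1228564636; c=2·atan2(√a, √(1-a))=0.716228763; dist=6371·c=4563.093 ≈ 4563.1 km; running total=49659.3 km
Leg 5 bearing: y=sinΔλ·cosφ2=-0.18600693, x=cosφ1·sinφ2-sinφ1·cosφ2·cosΔλ=0.62964469; θ=atan2(y, x)=-16.4580° <0 so +360° → 343.5420° ≈ 343.5°
Leg 6: φ1=0.3788621, φ2=-0.0257157, Δφ=-0.4045778, Δλ=3.9592707 rad; a=sin²(Δφ/2)+cosφ1·cosφ2·sin²(Δλ/2)=0.8223589982; c=2·atan2(√a, √(1-a))=2.271450641; dist=6371·c=14471.412 ≈ 14471.4 km; running total=64130.7 km
Leg 6 bearing: y=sinΔλ·cosφ2=-0.72931855, x=cosφ1·sinφ2-sinφ1·cosφ2·cosΔλ=0.22898289; θ=atan2(y, x)=-72.5694° <0 so +360° → 287.4306° ≈ 287.4°

Leg 1: dist=15012.6 km, bearing=268.7°
Leg 2: dist=9016.8 km, bearing=138.4°
Leg 3: dist=15910.8 km, bearing=148.6°
Leg 4: dist=5156.0 km, bearing=225.7°
Leg 5: dist=4563.1 km, bearing=343.5°
Leg 6: dist=14471.4 km, bearing=287.4°
Total: 64130.7 km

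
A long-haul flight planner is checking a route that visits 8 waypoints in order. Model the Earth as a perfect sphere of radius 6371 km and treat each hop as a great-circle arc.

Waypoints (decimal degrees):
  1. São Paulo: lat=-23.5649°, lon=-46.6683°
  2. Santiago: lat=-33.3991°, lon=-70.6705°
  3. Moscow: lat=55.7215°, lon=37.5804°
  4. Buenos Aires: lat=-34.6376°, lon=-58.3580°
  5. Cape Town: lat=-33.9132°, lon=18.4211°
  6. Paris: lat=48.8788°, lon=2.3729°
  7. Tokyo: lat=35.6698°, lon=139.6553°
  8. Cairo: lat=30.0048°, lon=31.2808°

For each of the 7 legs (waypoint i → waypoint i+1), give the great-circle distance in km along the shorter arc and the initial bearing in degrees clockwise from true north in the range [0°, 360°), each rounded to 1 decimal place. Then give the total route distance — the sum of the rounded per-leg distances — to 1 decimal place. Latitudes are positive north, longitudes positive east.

Leg 1: dist=2579.7 km, bearing=239.5°
Leg 2: dist=14124.1 km, bearing=42.1°
Leg 3: dist=13473.7 km, bearing=253.0°
Leg 4: dist=6866.6 km, bearing=113.5°
Leg 5: dist=9342.5 km, bearing=349.5°
Leg 6: dist=9709.7 km, bearing=33.5°
Leg 7: dist=9562.3 km, bearing=304.5°
Total: 65658.6 km

Leg 1: φ1=-0.4112851, φ2=-0.5829243, Δφ=-0.1716392, Δλ=-0.4189174 rad; a=sin²(Δφ/2)+cosφ1·cosφ2·sin²(Δλ/2)=0.0404319778; c=2·atan2(√a, √(1-a))=0.404914596; dist=6371·c=2579.711 ≈ 2579.7 km; running total=2579.7 km
Leg 1 bearing: y=sinΔλ·cosφ2=-0.33959602, x=cosφ1·sinφ2-sinφ1·cosφ2·cosΔλ=-0.19965840; θ=atan2(y, x)=-120.4525° <0 so +360° → 239.5475° ≈ 239.5°
Leg 2: φ1=-0.5829243, φ2=0.9725236, Δφ=1.5554479, Δλ=1.8893346 rad; a=sin²(Δφ/2)+cosφ1·cosφ2·sin²(Δλ/2)=0.8010574009; c=2·atan2(√a, √(1-a))=2.216943567; dist=6371·c=14124.147 ≈ 14124.1 km; running total=16703.8 km
Leg 2 bearing: y=sinΔλ·cosφ2=0.53488299, x=cosφ1·sinφ2-sinφ1·cosφ2·cosΔλ=0.59275455; θ=atan2(y, x)=42.0621° ≈ 42.1°
Leg 3: φ1=0.9725236, φ2=-0.6045402, Δφ=-1.5770638, Δλ=-1.6744410 rad; a=sin²(Δφ/2)+cosφ1·cosφ2·sin²(Δλ/2)=0.7588016823; c=2·atan2(√a, √(1-a))=2.114843848; dist=6371·c=13473.670 ≈ 13473.7 km; running total=30177.5 km
Leg 3 bearing: y=sinΔλ·cosφ2=-0.81834835, x=cosφ1·sinφ2-sinφ1·cosφ2·cosΔλ=-0.24978537; θ=atan2(y, x)=-106.9738° <0 so +360° → 253.0262° ≈ 253.0°
Leg 4: φ1=-0.6045402, φ2=-0.5918970, Δφ=0.0126432, Δλ=1.3400481 rad; a=sin²(Δφ/2)+cosφ1·cosφ2·sin²(Δλ/2)=0.2633590087; c=2·atan2(√a, √(1-a))=1.077783593; dist=6371·c=6866.559 ≈ 6866.6 km; running total=37044.1 km
Leg 4 bearing: y=sinΔλ·cosφ2=0.80788815, x=cosφ1·sinφ2-sinφ1·cosφ2·cosΔλ=-0.35117076; θ=atan2(y, x)=113.4935° ≈ 113.5°
Leg 5: φ1=-0.5918970, φ2=0.8530960, Δφ=1.4449930, Δλ=-0.2800939 rad; a=sin²(Δφ/2)+cosφ1·cosφ2·sin²(Δλ/2)=0.4478987173; c=2·atan2(√a, √(1-a))=1.466404259; dist=6371·c=9342.462 ≈ 9342.5 km; running total=46386.6 km
Leg 5 bearing: y=sinΔλ·cosφ2=-0.18180577, x=cosφ1·sinφ2-sinφ1·cosφ2·cosΔλ=0.97779777; θ=atan2(y, x)=-10.5329° <0 so +360° → 349.4671° ≈ 349.5°
Leg 6: φ1=0.8530960, φ2=0.6225555, Δφ=-0.2305405, Δλ=2.3960299 rad; a=sin²(Δφ/2)+cosφ1·cosφ2·sin²(Δλ/2)=0.4766311565; c=2·atan2(√a, √(1-a))=1.524041607; dist=6371·c=9709.669 ≈ 9709.7 km; running total=56096.3 km
Leg 6 bearing: y=sinΔλ·cosφ2=0.55111418, x=cosφ1·sinφ2-sinφ1·cosφ2·cosΔλ=0.83311989; θ=atan2(y, x)=33.4849° ≈ 33.5°
Leg 7: φ1=0.6225555, φ2=0.5236826, Δφ=-0.0988729, Δλ=-1.8914919 rad; a=sin²(Δφ/2)+cosφ1·cosφ2·sin²(Δλ/2)=0.4650842786; c=2·atan2(√a, √(1-a))=1.500908004; dist=6371·c=9562.285 ≈ 9562.3 km; running total=65658.6 km
Leg 7 bearing: y=sinΔλ·cosφ2=-0.82183256, x=cosφ1·sinφ2-sinφ1·cosφ2·cosΔλ=0.56543330; θ=atan2(y, x)=-55.4714° <0 so +360° → 304.5286° ≈ 304.5°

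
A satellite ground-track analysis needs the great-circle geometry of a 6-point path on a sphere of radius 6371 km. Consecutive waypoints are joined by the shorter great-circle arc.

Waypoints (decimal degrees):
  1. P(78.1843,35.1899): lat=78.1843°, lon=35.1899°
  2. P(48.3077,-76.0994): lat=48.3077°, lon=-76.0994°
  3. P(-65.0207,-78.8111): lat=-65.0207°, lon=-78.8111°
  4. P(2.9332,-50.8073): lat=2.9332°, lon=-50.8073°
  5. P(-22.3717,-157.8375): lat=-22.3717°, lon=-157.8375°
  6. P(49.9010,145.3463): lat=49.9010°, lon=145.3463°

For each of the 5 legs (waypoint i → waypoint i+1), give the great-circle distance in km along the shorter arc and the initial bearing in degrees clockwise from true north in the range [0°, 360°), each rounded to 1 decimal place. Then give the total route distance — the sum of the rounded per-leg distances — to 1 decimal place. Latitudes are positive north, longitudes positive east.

Leg 1: φ1=1.3645735, φ2=0.8431284, Δφ=-0.5214450, Δλ=-1.9423647 rad; a=sin²(Δφ/2)+cosφ1·cosφ2·sin²(Δλ/2)=0.1592719254; c=2·atan2(√a, √(1-a))=0.821045872; dist=6371·c=5230.883 ≈ 5230.9 km; running total=5230.9 km
Leg 1 bearing: y=sinΔλ·cosφ2=-0.61974090, x=cosφ1·sinφ2-sinφ1·cosφ2·cosΔλ=0.38927976; θ=atan2(y, x)=-57.8657° <0 so +360° → 302.1343° ≈ 302.1°
Leg 2: φ1=0.8431284, φ2=-1.1348253, Δφ=-1.9779537, Δλ=-0.0473281 rad; a=sin²(Δφ/2)+cosφ1·cosφ2·sin²(Δλ/2)=0.6981576106; c=2·atan2(√a, √(1-a))=1.978296260; dist=6371·c=12603.725 ≈ 12603.7 km; running total=17834.6 km
Leg 2 bearing: y=sinΔλ·cosφ2=-0.01997876, x=cosφ1·sinφ2-sinφ1·cosφ2·cosΔλ=-0.91789710; θ=atan2(y, x)=-178.7531° <0 so +360° → 181.2469° ≈ 181.2°
Leg 3: φ1=-1.1348253, φ2=0.0511940, Δφ=1.1860193, Δλ=0.4887585 rad; a=sin²(Δφ/2)+cosφ1·cosφ2·sin²(Δλ/2)=0.3370130230; c=2·atan2(√a, √(1-a))=1.238754555; dist=6371·c=7892.105 ≈ 7892.1 km; running total=25726.7 km
Leg 3 bearing: y=sinΔλ·cosφ2=0.46891498, x=cosφ1·sinφ2-sinφ1·cosφ2·cosΔλ=0.82088959; θ=atan2(y, x)=29.7362° ≈ 29.7°
Leg 4: φ1=0.0511940, φ2=-0.3904598, Δφ=-0.4416538, Δλ=-1.8680294 rad; a=sin²(Δφ/2)+cosφ1·cosφ2·sin²(Δλ/2)=0.6449769903; c=2·atan2(√a, √(1-a))=1.864975079; dist=6371·c=11881.756 ≈ 11881.8 km; running total=37608.5 km
Leg 4 bearing: y=sinΔλ·cosφ2=-0.88418503, x=cosφ1·sinφ2-sinφ1·cosφ2·cosΔλ=-0.36625609; θ=atan2(y, x)=-112.5008° <0 so +360° → 247.4992° ≈ 247.5°
Leg 5: φ1=-0.3904598, φ2=0.8709368, Δφ=1.2613966, Δλ=5.2915555 rad; a=sin²(Δφ/2)+cosφ1·cosφ2·sin²(Δλ/2)=0.4825696257; c=2·atan2(√a, √(1-a))=1.535928513; dist=6371·c=9785.401 ≈ 9785.4 km; running total=47393.9 km
Leg 5 bearing: y=sinΔλ·cosφ2=-0.53906820, x=cosφ1·sinφ2-sinφ1·cosφ2·cosΔλ=0.84154038; θ=atan2(y, x)=-32.6425° <0 so +360° → 327.3575° ≈ 327.4°

Leg 1: dist=5230.9 km, bearing=302.1°
Leg 2: dist=12603.7 km, bearing=181.2°
Leg 3: dist=7892.1 km, bearing=29.7°
Leg 4: dist=11881.8 km, bearing=247.5°
Leg 5: dist=9785.4 km, bearing=327.4°
Total: 47393.9 km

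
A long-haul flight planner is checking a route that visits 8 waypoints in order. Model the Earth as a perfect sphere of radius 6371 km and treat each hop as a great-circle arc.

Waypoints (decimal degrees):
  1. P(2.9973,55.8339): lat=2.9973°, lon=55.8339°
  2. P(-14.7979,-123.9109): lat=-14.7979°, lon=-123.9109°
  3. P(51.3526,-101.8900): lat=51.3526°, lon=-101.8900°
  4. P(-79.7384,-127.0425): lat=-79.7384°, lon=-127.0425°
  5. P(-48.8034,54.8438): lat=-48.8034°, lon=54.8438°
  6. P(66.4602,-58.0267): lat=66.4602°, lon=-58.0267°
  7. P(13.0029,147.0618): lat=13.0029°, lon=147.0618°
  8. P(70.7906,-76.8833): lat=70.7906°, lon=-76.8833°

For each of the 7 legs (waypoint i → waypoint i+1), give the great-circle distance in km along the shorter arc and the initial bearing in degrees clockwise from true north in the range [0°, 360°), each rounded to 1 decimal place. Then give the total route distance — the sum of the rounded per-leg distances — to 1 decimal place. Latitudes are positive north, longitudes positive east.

Leg 1: φ1=0.0523128, φ2=-0.2582721, Δφ=-0.3105848, Δλ=-3.1371386 rad; a=sin²(Δφ/2)+cosφ1·cosφ2·sin²(Δλ/2)=0.9894278350; c=2·atan2(√a, √(1-a))=2.935586504; dist=6371·c=18702.622 ≈ 18702.6 km; running total=18702.6 km
Leg 1 bearing: y=sinΔλ·cosφ2=-0.00430634, x=cosφ1·sinφ2-sinφ1·cosφ2·cosΔλ=-0.20450680; θ=atan2(y, x)=-178.7937° <0 so +360° → 181.2063° ≈ 181.2°
Leg 2: φ1=-0.2582721, φ2=0.8962719, Δφ=1.1545440, Δλ=0.3843372 rad; a=sin²(Δφ/2)+cosφ1·cosφ2·sin²(Δλ/2)=0.3198571015; c=2·atan2(√a, √(1-a))=1.202222079; dist=6371·c=7659.357 ≈ 7659.4 km; running total=26362.0 km
Leg 2 bearing: y=sinΔλ·cosφ2=0.23416274, x=cosφ1·sinφ2-sinφ1·cosφ2·cosΔλ=0.90297395; θ=atan2(y, x)=14.5379° ≈ 14.5°
Leg 3: φ1=0.8962719, φ2=-1.3916976, Δφ=-2.2879696, Δλ=-0.4389939 rad; a=sin²(Δφ/2)+cosφ1·cosφ2·sin²(Δλ/2)=0.8339030384; c=2·atan2(√a, √(1-a))=2.302053709; dist=6371·c=14666.384 ≈ 14666.4 km; running total=41028.4 km
Leg 3 bearing: y=sinΔλ·cosφ2=-0.07571585, x=cosφ1·sinφ2-sinφ1·cosφ2·cosΔλ=-0.74047428; θ=atan2(y, x)=-174.1616° <0 so +360° → 185.8384° ≈ 185.8°
Leg 4: φ1=-1.3916976, φ2=-0.8517800, Δφ=0.5399176, Δλ=3.1745148 rad; a=sin²(Δφ/2)+cosφ1·cosφ2·sin²(Δλ/2)=0.1884254991; c=2·atan2(√a, √(1-a))=0.898033725; dist=6371·c=5721.373 ≈ 5721.4 km; running total=46749.8 km
Leg 4 bearing: y=sinΔλ·cosφ2=-0.02168008, x=cosφ1·sinφ2-sinφ1·cosφ2·cosΔλ=-0.78180259; θ=atan2(y, x)=-178.4115° <0 so +360° → 181.5885° ≈ 181.6°
Leg 5: φ1=-0.8517800, φ2=1.1599493, Δφ=2.0117293, Δλ=-1.9699619 rad; a=sin²(Δφ/2)+cosφ1·cosφ2·sin²(Δλ/2)=0.8960362876; c=2·atan2(√a, √(1-a))=2.484993172; dist=6371·c=15831.892 ≈ 15831.9 km; running total=62581.7 km
Leg 5 bearing: y=sinΔλ·cosφ2=-0.36798852, x=cosφ1·sinφ2-sinφ1·cosφ2·cosΔλ=0.48703746; θ=atan2(y, x)=-37.0734° <0 so +360° → 322.9266° ≈ 322.9°
Leg 6: φ1=1.1599493, φ2=0.2269434, Δφ=-0.9330059, Δλ=3.5794696 rad; a=sin²(Δφ/2)+cosφ1·cosφ2·sin²(Δλ/2)=0.5730772027; c=2·atan2(√a, √(1-a))=1.717476135; dist=6371·c=10942.040 ≈ 10942.0 km; running total=73523.7 km
Leg 6 bearing: y=sinΔλ·cosφ2=-0.41314528, x=cosφ1·sinφ2-sinφ1·cosφ2·cosΔλ=0.89886032; θ=atan2(y, x)=-24.6850° <0 so +360° → 335.3150° ≈ 335.3°
Leg 7: φ1=0.2269434, φ2=1.2355290, Δφ=1.0085856, Δλ=-3.9085793 rad; a=sin²(Δφ/2)+cosφ1·cosφ2·sin²(Δλ/2)=0.5091749794; c=2·atan2(√a, √(1-a))=1.589147316; dist=6371·c=10124.458 ≈ 10124.5 km; running total=83648.2 km
Leg 7 bearing: y=sinΔλ·cosφ2=0.22833071, x=cosφ1·sinφ2-sinφ1·cosφ2·cosΔλ=0.97341069; θ=atan2(y, x)=13.2011° ≈ 13.2°

Leg 1: dist=18702.6 km, bearing=181.2°
Leg 2: dist=7659.4 km, bearing=14.5°
Leg 3: dist=14666.4 km, bearing=185.8°
Leg 4: dist=5721.4 km, bearing=181.6°
Leg 5: dist=15831.9 km, bearing=322.9°
Leg 6: dist=10942.0 km, bearing=335.3°
Leg 7: dist=10124.5 km, bearing=13.2°
Total: 83648.2 km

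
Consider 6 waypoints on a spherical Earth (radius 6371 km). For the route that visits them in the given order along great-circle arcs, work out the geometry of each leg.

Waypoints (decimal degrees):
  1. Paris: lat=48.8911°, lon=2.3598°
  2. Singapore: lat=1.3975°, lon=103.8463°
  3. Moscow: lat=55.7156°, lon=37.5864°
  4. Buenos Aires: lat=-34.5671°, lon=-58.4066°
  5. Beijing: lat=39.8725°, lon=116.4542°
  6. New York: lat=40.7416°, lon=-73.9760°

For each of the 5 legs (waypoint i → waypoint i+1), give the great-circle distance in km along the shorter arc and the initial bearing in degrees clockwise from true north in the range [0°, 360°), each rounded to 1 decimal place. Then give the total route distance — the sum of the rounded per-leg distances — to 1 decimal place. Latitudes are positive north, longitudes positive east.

Leg 1: φ1=0.8533107, φ2=0.0243910, Δφ=-0.8289197, Δλ=1.7712736 rad; a=sin²(Δφ/2)+cosφ1·cosφ2·sin²(Δλ/2)=0.5562581450; c=2·atan2(√a, √(1-a))=1.683551387; dist=6371·c=10725.906 ≈ 10725.9 km; running total=10725.9 km
Leg 1 bearing: y=sinΔλ·cosφ2=0.97968016, x=cosφ1·sinφ2-sinφ1·cosφ2·cosΔλ=0.16603271; θ=atan2(y, x)=80.3811° ≈ 80.4°
Leg 2: φ1=0.0243910, φ2=0.9724207, Δφ=0.9480297, Δλ=-1.1564534 rad; a=sin²(Δφ/2)+cosφ1·cosφ2·sin²(Δλ/2)=0.3765689017; c=2·atan2(√a, √(1-a))=1.321355432; dist=6371·c=8418.355 ≈ 8418.4 km; running total=19144.3 km
Leg 2 bearing: y=sinΔλ·cosφ2=-0.51563516, x=cosφ1·sinφ2-sinφ1·cosφ2·cosΔλ=0.82047513; θ=atan2(y, x)=-32.1477° <0 so +360° → 327.8523° ≈ 327.9°
Leg 3: φ1=0.9724207, φ2=-0.6033097, Δφ=-1.5757304, Δλ=-1.6753939 rad; a=sin²(Δφ/2)+cosφ1·cosφ2·sin²(Δλ/2)=0.7586105845; c=2·atan2(√a, √(1-a))=2.114397220; dist=6371·c=13470.825 ≈ 13470.8 km; running total=32615.1 km
Leg 3 bearing: y=sinΔλ·cosφ2=-0.81896179, x=cosφ1·sinφ2-sinφ1·cosφ2·cosΔλ=-0.24856356; θ=atan2(y, x)=-106.8836° <0 so +360° → 253.1164° ≈ 253.1°
Leg 4: φ1=-0.6033097, φ2=0.6959064, Δφ=1.2992161, Δλ=3.0518967 rad; a=sin²(Δφ/2)+cosφ1·cosφ2·sin²(Δλ/2)=0.9965877084; c=2·atan2(√a, √(1-a))=3.024696462; dist=6371·c=19270.341 ≈ 19270.3 km; running total=51885.4 km
Leg 4 bearing: y=sinΔλ·cosφ2=0.06874695, x=cosφ1·sinφ2-sinφ1·cosφ2·cosΔλ=0.09421490; θ=atan2(y, x)=36.1176° ≈ 36.1°
Leg 5: φ1=0.6959064, φ2=0.7110751, Δφ=0.0151687, Δλ=-3.3236340 rad; a=sin²(Δφ/2)+cosφ1·cosφ2·sin²(Δλ/2)=0.5767374175; c=2·atan2(√a, √(1-a))=1.724880143; dist=6371·c=10989.211 ≈ 10989.2 km; running total=62874.6 km
Leg 5 bearing: y=sinΔλ·cosφ2=0.13716503, x=cosφ1·sinφ2-sinφ1·cosφ2·cosΔλ=0.97858634; θ=atan2(y, x)=7.9790° ≈ 8.0°

Leg 1: dist=10725.9 km, bearing=80.4°
Leg 2: dist=8418.4 km, bearing=327.9°
Leg 3: dist=13470.8 km, bearing=253.1°
Leg 4: dist=19270.3 km, bearing=36.1°
Leg 5: dist=10989.2 km, bearing=8.0°
Total: 62874.6 km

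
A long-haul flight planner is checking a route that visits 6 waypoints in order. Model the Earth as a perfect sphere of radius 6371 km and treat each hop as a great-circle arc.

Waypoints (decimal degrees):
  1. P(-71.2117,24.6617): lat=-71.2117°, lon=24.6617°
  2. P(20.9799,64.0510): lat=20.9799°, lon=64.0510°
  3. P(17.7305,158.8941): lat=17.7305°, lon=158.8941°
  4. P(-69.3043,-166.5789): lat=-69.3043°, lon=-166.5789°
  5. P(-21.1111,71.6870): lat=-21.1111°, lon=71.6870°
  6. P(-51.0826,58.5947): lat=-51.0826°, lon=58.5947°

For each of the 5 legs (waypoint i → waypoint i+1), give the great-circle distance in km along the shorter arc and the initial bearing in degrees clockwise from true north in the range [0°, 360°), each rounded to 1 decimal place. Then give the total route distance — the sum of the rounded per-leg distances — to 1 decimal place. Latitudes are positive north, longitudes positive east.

Leg 1: φ1=-1.2428786, φ2=0.3661683, Δφ=1.6090470, Δλ=0.6874730 rad; a=sin²(Δφ/2)+cosφ1·cosφ2·sin²(Δλ/2)=0.5532747203; c=2·atan2(√a, √(1-a))=1.677548410; dist=6371·c=10687.661 ≈ 10687.7 km; running total=10687.7 km
Leg 1 bearing: y=sinΔλ·cosφ2=0.59251699, x=cosφ1·sinφ2-sinφ1·cosφ2·cosΔλ=0.79848033; θ=atan2(y, x)=36.5775° ≈ 36.6°
Leg 2: φ1=0.3661683, φ2=0.3094556, Δφ=-0.0567127, Δλ=1.6553244 rad; a=sin²(Δφ/2)+cosφ1·cosφ2·sin²(Δλ/2)=0.4830241157; c=2·atan2(√a, √(1-a))=1.536838032; dist=6371·c=9791.195 ≈ 9791.2 km; running total=20478.9 km
Leg 2 bearing: y=sinΔλ·cosφ2=0.94909873, x=cosφ1·sinφ2-sinφ1·cosφ2·cosΔλ=0.31314355; θ=atan2(y, x)=71.7403° ≈ 71.7°
Leg 3: φ1=0.3094556, φ2=-1.2095882, Δφ=-1.5190438, Δλ=-5.6805755 rad; a=sin²(Δφ/2)+cosφ1·cosφ2·sin²(Δλ/2)=0.5037813596; c=2·atan2(√a, √(1-a))=1.578359118; dist=6371·c=10055.726 ≈ 10055.7 km; running total=30534.6 km
Leg 3 bearing: y=sinΔλ·cosφ2=0.20030782, x=cosφ1·sinφ2-sinφ1·cosφ2·cosΔλ=-0.97970382; θ=atan2(y, x)=168.4447° ≈ 168.4°
Leg 4: φ1=-1.2095882, φ2=-0.3684582, Δφ=0.8411300, Δλ=4.1585245 rad; a=sin²(Δφ/2)+cosφ1·cosφ2·sin²(Δλ/2)=0.4182358915; c=2·atan2(√a, √(1-a))=1.406530366; dist=6371·c=8961.005 ≈ 8961.0 km; running total=39495.6 km
Leg 4 bearing: y=sinΔλ·cosφ2=-0.79341599, x=cosφ1·sinφ2-sinφ1·cosφ2·cosΔλ=-0.58630162; θ=atan2(y, x)=-126.4629° <0 so +360° → 233.5371° ≈ 233.5°
Leg 5: φ1=-0.3684582, φ2=-0.8915596, Δφ=-0.5231014, Δλ=-0.2285037 rad; a=sin²(Δφ/2)+cosφ1·cosφ2·sin²(Δλ/2)=0.0744795973; c=2·atan2(√a, √(1-a))=0.552832095; dist=6371·c=3522.093 ≈ 3522.1 km; running total=43017.7 km
Leg 5 bearing: y=sinΔλ·cosφ2=-0.14229998, x=cosφ1·sinφ2-sinφ1·cosφ2·cosΔλ=-0.50545055; θ=atan2(y, x)=-164.2764° <0 so +360° → 195.7236° ≈ 195.7°

Leg 1: dist=10687.7 km, bearing=36.6°
Leg 2: dist=9791.2 km, bearing=71.7°
Leg 3: dist=10055.7 km, bearing=168.4°
Leg 4: dist=8961.0 km, bearing=233.5°
Leg 5: dist=3522.1 km, bearing=195.7°
Total: 43017.7 km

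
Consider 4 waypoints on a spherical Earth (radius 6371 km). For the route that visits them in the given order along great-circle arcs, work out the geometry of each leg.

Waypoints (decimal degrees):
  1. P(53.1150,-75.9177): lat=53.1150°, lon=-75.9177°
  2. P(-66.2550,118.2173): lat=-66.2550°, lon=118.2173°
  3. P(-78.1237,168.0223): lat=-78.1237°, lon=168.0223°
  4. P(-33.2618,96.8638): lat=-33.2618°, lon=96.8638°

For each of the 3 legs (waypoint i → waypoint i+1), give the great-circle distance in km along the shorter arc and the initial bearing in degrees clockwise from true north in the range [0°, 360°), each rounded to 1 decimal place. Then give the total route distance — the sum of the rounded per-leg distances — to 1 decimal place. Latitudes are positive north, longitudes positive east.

Leg 1: φ1=0.9270316, φ2=-1.1563679, Δφ=-2.0833995, Δλ=3.3882949 rad; a=sin²(Δφ/2)+cosφ1·cosφ2·sin²(Δλ/2)=0.9832500028; c=2·atan2(√a, √(1-a))=2.882020986; dist=6371·c=18361.356 ≈ 18361.4 km; running total=18361.4 km
Leg 1 bearing: y=sinΔλ·cosφ2=-0.09833423, x=cosφ1·sinφ2-sinφ1·cosφ2·cosΔλ=-0.23708252; θ=atan2(y, x)=-157.4729° <0 so +360° → 202.5271° ≈ 202.5°
Leg 2: φ1=-1.1563679, φ2=-1.3635158, Δφ=-0.2071479, Δλ=0.8692612 rad; a=sin²(Δφ/2)+cosφ1·cosφ2·sin²(Δλ/2)=0.0253822304; c=2·atan2(√a, √(1-a))=0.319999615; dist=6371·c=2038.718 ≈ 2038.7 km; running total=20400.1 km
Leg 2 bearing: y=sinΔλ·cosφ2=0.15720037, x=cosφ1·sinφ2-sinφ1·cosφ2·cosΔλ=-0.27247006; θ=atan2(y, x)=150.0174° ≈ 150.0°
Leg 3: φ1=-1.3635158, φ2=-0.5805279, Δφ=0.7829879, Δλ=-1.2419501 rad; a=sin²(Δφ/2)+cosφ1·cosφ2·sin²(Δλ/2)=0.2038500795; c=2·atan2(√a, √(1-a))=0.936886070; dist=6371·c=5968.901 ≈ 5968.9 km; running total=26369.0 km
Leg 3 bearing: y=sinΔλ·cosφ2=-0.79136737, x=cosφ1·sinφ2-sinφ1·cosφ2·cosΔλ=0.15138885; θ=atan2(y, x)=-79.1701° <0 so +360° → 280.8299° ≈ 280.8°

Leg 1: dist=18361.4 km, bearing=202.5°
Leg 2: dist=2038.7 km, bearing=150.0°
Leg 3: dist=5968.9 km, bearing=280.8°
Total: 26369.0 km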